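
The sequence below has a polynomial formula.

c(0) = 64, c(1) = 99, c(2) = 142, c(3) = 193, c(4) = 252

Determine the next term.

Δ: 35, 43, 51, 59
Δ²: 8, 8, 8
The second differences are constant (8).
59 + 8 = 67;  252 + 67 = 319

319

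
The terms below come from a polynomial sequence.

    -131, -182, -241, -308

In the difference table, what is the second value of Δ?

Δ: -51, -59, -67
Δ²: -8, -8

-59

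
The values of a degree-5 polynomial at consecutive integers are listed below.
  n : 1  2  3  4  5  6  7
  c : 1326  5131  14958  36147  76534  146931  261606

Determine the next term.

First differences: 3805 , 9827 , 21189 , 40387 , 70397 , 114675
Second differences: 6022 , 11362 , 19198 , 30010 , 44278
Third differences: 5340 , 7836 , 10812 , 14268
Fourth differences: 2496 , 2976 , 3456
Fifth differences: 480 , 480
Fifth differences constant at 480.
3456 + 480 = 3936;  14268 + 3936 = 18204;  44278 + 18204 = 62482;  114675 + 62482 = 177157;  261606 + 177157 = 438763

438763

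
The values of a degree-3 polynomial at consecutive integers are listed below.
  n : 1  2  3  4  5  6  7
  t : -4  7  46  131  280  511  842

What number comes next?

1291

11 , 39 , 85 , 149 , 231 , 331
28 , 46 , 64 , 82 , 100
18 , 18 , 18 , 18
The third differences are constant (18).
100 + 18 = 118;  331 + 118 = 449;  842 + 449 = 1291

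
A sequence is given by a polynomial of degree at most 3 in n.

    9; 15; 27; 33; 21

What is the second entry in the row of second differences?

D1: 6, 12, 6, -12
D2: 6, -6, -18
D3: -12, -12

-6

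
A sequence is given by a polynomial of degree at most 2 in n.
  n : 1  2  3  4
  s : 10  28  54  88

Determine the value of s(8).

First differences: 18, 26, 34
Second differences: 8, 8
The second differences are constant (8).
34 + 8 = 42;  88 + 42 = 130
42 + 8 = 50;  130 + 50 = 180
50 + 8 = 58;  180 + 58 = 238
58 + 8 = 66;  238 + 66 = 304

304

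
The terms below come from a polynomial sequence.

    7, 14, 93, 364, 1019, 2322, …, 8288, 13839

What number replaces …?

Using the first 6 terms:
7, 79, 271, 655, 1303
72, 192, 384, 648
120, 192, 264
72, 72
Constant fourth difference = 72.
Extend forward: 264 + 72 = 336;  648 + 336 = 984;  1303 + 984 = 2287;  2322 + 2287 = 4609

4609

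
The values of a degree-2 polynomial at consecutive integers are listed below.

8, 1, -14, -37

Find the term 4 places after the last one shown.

-209

Δ: -7 , -15 , -23
Δ²: -8 , -8
Second differences constant at -8.
-23 − 8 = -31;  -37 − 31 = -68
-31 − 8 = -39;  -68 − 39 = -107
-39 − 8 = -47;  -107 − 47 = -154
-47 − 8 = -55;  -154 − 55 = -209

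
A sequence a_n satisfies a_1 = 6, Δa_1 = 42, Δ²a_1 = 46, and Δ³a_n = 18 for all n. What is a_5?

Build the table forward from the leading diagonal:
D3: 18  18  18  18  18
D2: 46  64  82  100  118
D1: 42  88  152  234  334
a: 6  48  136  288  522

522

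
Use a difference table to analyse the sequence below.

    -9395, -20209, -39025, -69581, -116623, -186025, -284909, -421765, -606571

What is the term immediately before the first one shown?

-3733

-10814, -18816, -30556, -47042, -69402, -98884, -136856, -184806
-8002, -11740, -16486, -22360, -29482, -37972, -47950
-3738, -4746, -5874, -7122, -8490, -9978
-1008, -1128, -1248, -1368, -1488
-120, -120, -120, -120
The fifth differences are constant at -120.
Work back: -1008 + 120 = -888;  -3738 + 888 = -2850;  -8002 + 2850 = -5152;  -10814 + 5152 = -5662;  -9395 + 5662 = -3733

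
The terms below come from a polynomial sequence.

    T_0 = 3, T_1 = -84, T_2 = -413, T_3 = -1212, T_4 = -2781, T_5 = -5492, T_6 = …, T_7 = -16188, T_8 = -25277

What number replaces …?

-9789

Using the first 6 terms:
First differences: -87, -329, -799, -1569, -2711
Second differences: -242, -470, -770, -1142
Third differences: -228, -300, -372
Fourth differences: -72, -72
Constant fourth difference = -72.
Extend forward: -372 − 72 = -444;  -1142 − 444 = -1586;  -2711 − 1586 = -4297;  -5492 − 4297 = -9789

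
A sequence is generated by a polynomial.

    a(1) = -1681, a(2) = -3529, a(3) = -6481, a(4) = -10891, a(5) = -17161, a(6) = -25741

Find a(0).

-631

First differences: -1848  -2952  -4410  -6270  -8580
Second differences: -1104  -1458  -1860  -2310
Third differences: -354  -402  -450
Fourth differences: -48  -48
The fourth differences are constant at -48.
Work back: -354 + 48 = -306;  -1104 + 306 = -798;  -1848 + 798 = -1050;  -1681 + 1050 = -631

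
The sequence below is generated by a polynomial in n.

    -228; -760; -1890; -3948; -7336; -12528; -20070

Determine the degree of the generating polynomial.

-532, -1130, -2058, -3388, -5192, -7542
-598, -928, -1330, -1804, -2350
-330, -402, -474, -546
-72, -72, -72
The fourth differences are constant, so the polynomial has degree 4.

4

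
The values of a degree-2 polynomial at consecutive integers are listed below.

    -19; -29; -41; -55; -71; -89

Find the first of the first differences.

-10

D1: -10, -12, -14, -16, -18
D2: -2, -2, -2, -2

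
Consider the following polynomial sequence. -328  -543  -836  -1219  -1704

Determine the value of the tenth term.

-6079

D1: -215, -293, -383, -485
D2: -78, -90, -102
D3: -12, -12
Third differences constant at -12.
-102 − 12 = -114;  -485 − 114 = -599;  -1704 − 599 = -2303
-114 − 12 = -126;  -599 − 126 = -725;  -2303 − 725 = -3028
-126 − 12 = -138;  -725 − 138 = -863;  -3028 − 863 = -3891
-138 − 12 = -150;  -863 − 150 = -1013;  -3891 − 1013 = -4904
-150 − 12 = -162;  -1013 − 162 = -1175;  -4904 − 1175 = -6079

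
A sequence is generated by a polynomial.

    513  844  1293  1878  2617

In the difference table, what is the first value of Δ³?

18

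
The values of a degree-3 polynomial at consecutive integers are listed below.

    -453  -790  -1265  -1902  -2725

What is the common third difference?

First differences: -337, -475, -637, -823
Second differences: -138, -162, -186
Third differences: -24, -24

-24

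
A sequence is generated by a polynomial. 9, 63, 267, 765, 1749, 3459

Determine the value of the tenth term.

24039

Δ: 54, 204, 498, 984, 1710
Δ²: 150, 294, 486, 726
Δ³: 144, 192, 240
Δ⁴: 48, 48
The fourth differences are constant (48).
240 + 48 = 288;  726 + 288 = 1014;  1710 + 1014 = 2724;  3459 + 2724 = 6183
288 + 48 = 336;  1014 + 336 = 1350;  2724 + 1350 = 4074;  6183 + 4074 = 10257
336 + 48 = 384;  1350 + 384 = 1734;  4074 + 1734 = 5808;  10257 + 5808 = 16065
384 + 48 = 432;  1734 + 432 = 2166;  5808 + 2166 = 7974;  16065 + 7974 = 24039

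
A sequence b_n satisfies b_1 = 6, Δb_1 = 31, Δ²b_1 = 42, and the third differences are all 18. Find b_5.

Build the table forward from the leading diagonal:
Third differences: 18  18  18  18  18
Second differences: 42  60  78  96  114
First differences: 31  73  133  211  307
b: 6  37  110  243  454

454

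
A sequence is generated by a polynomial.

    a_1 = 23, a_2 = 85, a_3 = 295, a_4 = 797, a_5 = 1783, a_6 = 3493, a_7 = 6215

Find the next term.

D1: 62, 210, 502, 986, 1710, 2722
D2: 148, 292, 484, 724, 1012
D3: 144, 192, 240, 288
D4: 48, 48, 48
Fourth differences constant at 48.
288 + 48 = 336;  1012 + 336 = 1348;  2722 + 1348 = 4070;  6215 + 4070 = 10285

10285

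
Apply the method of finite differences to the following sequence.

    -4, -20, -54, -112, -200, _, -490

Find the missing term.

Using the first 5 terms:
D1: -16  -34  -58  -88
D2: -18  -24  -30
D3: -6  -6
Constant third difference = -6.
Extend forward: -30 − 6 = -36;  -88 − 36 = -124;  -200 − 124 = -324

-324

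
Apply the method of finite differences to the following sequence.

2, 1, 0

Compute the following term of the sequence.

-1

Δ: -1, -1
First differences constant at -1.
0 − 1 = -1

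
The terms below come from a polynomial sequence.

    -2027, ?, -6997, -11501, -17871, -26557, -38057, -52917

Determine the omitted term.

Using the last 6 terms:
-4504, -6370, -8686, -11500, -14860
-1866, -2316, -2814, -3360
-450, -498, -546
-48, -48
Constant fourth difference = -48.
Extend backward: -450 + 48 = -402;  -1866 + 402 = -1464;  -4504 + 1464 = -3040;  -6997 + 3040 = -3957

-3957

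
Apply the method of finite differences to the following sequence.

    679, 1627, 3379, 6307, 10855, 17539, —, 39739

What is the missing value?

26947

Using the first 6 terms:
948, 1752, 2928, 4548, 6684
804, 1176, 1620, 2136
372, 444, 516
72, 72
Constant fourth difference = 72.
Extend forward: 516 + 72 = 588;  2136 + 588 = 2724;  6684 + 2724 = 9408;  17539 + 9408 = 26947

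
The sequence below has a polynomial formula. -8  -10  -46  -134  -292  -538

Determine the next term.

-890

Δ: -2, -36, -88, -158, -246
Δ²: -34, -52, -70, -88
Δ³: -18, -18, -18
Constant third difference = -18, so extend:
-88 − 18 = -106;  -246 − 106 = -352;  -538 − 352 = -890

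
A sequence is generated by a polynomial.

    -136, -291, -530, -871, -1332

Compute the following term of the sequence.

-1931

-155  -239  -341  -461
-84  -102  -120
-18  -18
Third differences constant at -18.
-120 − 18 = -138;  -461 − 138 = -599;  -1332 − 599 = -1931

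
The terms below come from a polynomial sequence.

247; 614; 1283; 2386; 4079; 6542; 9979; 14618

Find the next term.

20711

367, 669, 1103, 1693, 2463, 3437, 4639
302, 434, 590, 770, 974, 1202
132, 156, 180, 204, 228
24, 24, 24, 24
The fourth differences are constant (24).
228 + 24 = 252;  1202 + 252 = 1454;  4639 + 1454 = 6093;  14618 + 6093 = 20711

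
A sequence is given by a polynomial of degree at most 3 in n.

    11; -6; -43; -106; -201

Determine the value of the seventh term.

-511

D1: -17  -37  -63  -95
D2: -20  -26  -32
D3: -6  -6
The third differences are constant (-6).
-32 − 6 = -38;  -95 − 38 = -133;  -201 − 133 = -334
-38 − 6 = -44;  -133 − 44 = -177;  -334 − 177 = -511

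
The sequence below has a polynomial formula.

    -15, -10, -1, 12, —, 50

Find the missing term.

Using the first 4 terms:
D1: 5  9  13
D2: 4  4
Constant second difference = 4.
Extend forward: 13 + 4 = 17;  12 + 17 = 29

29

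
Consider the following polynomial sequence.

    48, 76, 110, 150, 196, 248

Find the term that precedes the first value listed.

26

D1: 28  34  40  46  52
D2: 6  6  6  6
The second differences are constant at 6.
Work back: 28 − 6 = 22;  48 − 22 = 26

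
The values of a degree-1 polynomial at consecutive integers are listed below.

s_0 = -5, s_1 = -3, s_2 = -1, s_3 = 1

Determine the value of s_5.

First differences: 2, 2, 2
The first differences are constant (2).
1 + 2 = 3
3 + 2 = 5

5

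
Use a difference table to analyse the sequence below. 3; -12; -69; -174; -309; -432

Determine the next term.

-15, -57, -105, -135, -123
-42, -48, -30, 12
-6, 18, 42
24, 24
Fourth differences constant at 24.
42 + 24 = 66;  12 + 66 = 78;  -123 + 78 = -45;  -432 − 45 = -477

-477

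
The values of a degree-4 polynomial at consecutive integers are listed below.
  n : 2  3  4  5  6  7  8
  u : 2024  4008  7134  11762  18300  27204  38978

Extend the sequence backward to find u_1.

870

D1: 1984, 3126, 4628, 6538, 8904, 11774
D2: 1142, 1502, 1910, 2366, 2870
D3: 360, 408, 456, 504
D4: 48, 48, 48
The fourth differences are constant at 48.
Work back: 360 − 48 = 312;  1142 − 312 = 830;  1984 − 830 = 1154;  2024 − 1154 = 870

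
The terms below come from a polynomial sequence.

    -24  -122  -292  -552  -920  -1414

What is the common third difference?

D1: -98, -170, -260, -368, -494
D2: -72, -90, -108, -126
D3: -18, -18, -18

-18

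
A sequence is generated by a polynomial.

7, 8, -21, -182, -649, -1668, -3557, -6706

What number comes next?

-11577

First differences: 1 , -29 , -161 , -467 , -1019 , -1889 , -3149
Second differences: -30 , -132 , -306 , -552 , -870 , -1260
Third differences: -102 , -174 , -246 , -318 , -390
Fourth differences: -72 , -72 , -72 , -72
The fourth differences are constant (-72).
-390 − 72 = -462;  -1260 − 462 = -1722;  -3149 − 1722 = -4871;  -6706 − 4871 = -11577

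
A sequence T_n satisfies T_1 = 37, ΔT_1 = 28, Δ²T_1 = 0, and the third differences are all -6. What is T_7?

85

Build the table forward from the leading diagonal:
D3: -6, -6, -6, -6, -6, -6, -6
D2: 0, -6, -12, -18, -24, -30, -36
D1: 28, 28, 22, 10, -8, -32, -62
T: 37, 65, 93, 115, 125, 117, 85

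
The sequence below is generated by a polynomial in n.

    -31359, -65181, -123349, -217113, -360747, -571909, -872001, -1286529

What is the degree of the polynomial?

First differences: -33822, -58168, -93764, -143634, -211162, -300092, -414528
Second differences: -24346, -35596, -49870, -67528, -88930, -114436
Third differences: -11250, -14274, -17658, -21402, -25506
Fourth differences: -3024, -3384, -3744, -4104
Fifth differences: -360, -360, -360
The fifth differences are constant, so the polynomial has degree 5.

5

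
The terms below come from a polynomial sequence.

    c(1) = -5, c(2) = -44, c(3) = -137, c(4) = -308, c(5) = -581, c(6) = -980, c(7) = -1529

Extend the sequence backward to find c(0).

4

D1: -39  -93  -171  -273  -399  -549
D2: -54  -78  -102  -126  -150
D3: -24  -24  -24  -24
The third differences are constant at -24.
Work back: -54 + 24 = -30;  -39 + 30 = -9;  -5 + 9 = 4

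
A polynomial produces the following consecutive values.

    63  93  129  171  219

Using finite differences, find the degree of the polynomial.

2

30, 36, 42, 48
6, 6, 6
The second differences are constant, so the polynomial has degree 2.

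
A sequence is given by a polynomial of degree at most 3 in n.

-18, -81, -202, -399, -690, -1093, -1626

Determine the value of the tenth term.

First differences: -63, -121, -197, -291, -403, -533
Second differences: -58, -76, -94, -112, -130
Third differences: -18, -18, -18, -18
Constant third difference = -18, so extend:
-130 − 18 = -148;  -533 − 148 = -681;  -1626 − 681 = -2307
-148 − 18 = -166;  -681 − 166 = -847;  -2307 − 847 = -3154
-166 − 18 = -184;  -847 − 184 = -1031;  -3154 − 1031 = -4185

-4185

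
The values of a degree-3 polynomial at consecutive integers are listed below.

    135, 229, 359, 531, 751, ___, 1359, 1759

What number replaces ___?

Using the first 5 terms:
Δ: 94  130  172  220
Δ²: 36  42  48
Δ³: 6  6
Constant third difference = 6.
Extend forward: 48 + 6 = 54;  220 + 54 = 274;  751 + 274 = 1025

1025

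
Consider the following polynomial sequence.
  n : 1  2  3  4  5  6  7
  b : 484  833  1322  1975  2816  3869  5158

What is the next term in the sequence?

D1: 349, 489, 653, 841, 1053, 1289
D2: 140, 164, 188, 212, 236
D3: 24, 24, 24, 24
Third differences constant at 24.
236 + 24 = 260;  1289 + 260 = 1549;  5158 + 1549 = 6707

6707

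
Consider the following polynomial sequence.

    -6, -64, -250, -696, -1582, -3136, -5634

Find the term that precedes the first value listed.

Δ: -58  -186  -446  -886  -1554  -2498
Δ²: -128  -260  -440  -668  -944
Δ³: -132  -180  -228  -276
Δ⁴: -48  -48  -48
The fourth differences are constant at -48.
Work back: -132 + 48 = -84;  -128 + 84 = -44;  -58 + 44 = -14;  -6 + 14 = 8

8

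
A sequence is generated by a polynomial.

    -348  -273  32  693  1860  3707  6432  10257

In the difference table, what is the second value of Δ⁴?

24

Δ: 75, 305, 661, 1167, 1847, 2725, 3825
Δ²: 230, 356, 506, 680, 878, 1100
Δ³: 126, 150, 174, 198, 222
Δ⁴: 24, 24, 24, 24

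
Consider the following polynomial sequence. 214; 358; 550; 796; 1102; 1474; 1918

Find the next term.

2440

144, 192, 246, 306, 372, 444
48, 54, 60, 66, 72
6, 6, 6, 6
Third differences constant at 6.
72 + 6 = 78;  444 + 78 = 522;  1918 + 522 = 2440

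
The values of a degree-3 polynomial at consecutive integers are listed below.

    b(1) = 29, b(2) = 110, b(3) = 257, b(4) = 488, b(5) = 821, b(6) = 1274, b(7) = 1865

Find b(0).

-4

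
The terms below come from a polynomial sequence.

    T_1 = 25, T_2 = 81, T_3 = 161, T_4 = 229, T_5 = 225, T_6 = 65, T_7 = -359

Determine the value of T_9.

-2551

D1: 56  80  68  -4  -160  -424
D2: 24  -12  -72  -156  -264
D3: -36  -60  -84  -108
D4: -24  -24  -24
Constant fourth difference = -24, so extend:
-108 − 24 = -132;  -264 − 132 = -396;  -424 − 396 = -820;  -359 − 820 = -1179
-132 − 24 = -156;  -396 − 156 = -552;  -820 − 552 = -1372;  -1179 − 1372 = -2551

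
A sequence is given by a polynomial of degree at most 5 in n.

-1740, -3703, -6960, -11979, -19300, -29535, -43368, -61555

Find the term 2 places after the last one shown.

-114375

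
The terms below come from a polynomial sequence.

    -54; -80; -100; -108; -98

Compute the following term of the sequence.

D1: -26 , -20 , -8 , 10
D2: 6 , 12 , 18
D3: 6 , 6
The third differences are constant (6).
18 + 6 = 24;  10 + 24 = 34;  -98 + 34 = -64

-64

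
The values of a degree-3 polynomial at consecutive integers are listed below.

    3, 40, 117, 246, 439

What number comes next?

708

First differences: 37, 77, 129, 193
Second differences: 40, 52, 64
Third differences: 12, 12
Constant third difference = 12, so extend:
64 + 12 = 76;  193 + 76 = 269;  439 + 269 = 708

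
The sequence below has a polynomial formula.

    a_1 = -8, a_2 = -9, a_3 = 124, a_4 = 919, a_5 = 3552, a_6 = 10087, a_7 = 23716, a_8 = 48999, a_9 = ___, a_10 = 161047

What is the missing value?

92104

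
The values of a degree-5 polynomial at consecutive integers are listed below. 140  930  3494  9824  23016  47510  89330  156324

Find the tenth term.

Δ: 790 , 2564 , 6330 , 13192 , 24494 , 41820 , 66994
Δ²: 1774 , 3766 , 6862 , 11302 , 17326 , 25174
Δ³: 1992 , 3096 , 4440 , 6024 , 7848
Δ⁴: 1104 , 1344 , 1584 , 1824
Δ⁵: 240 , 240 , 240
Constant fifth difference = 240, so extend:
1824 + 240 = 2064;  7848 + 2064 = 9912;  25174 + 9912 = 35086;  66994 + 35086 = 102080;  156324 + 102080 = 258404
2064 + 240 = 2304;  9912 + 2304 = 12216;  35086 + 12216 = 47302;  102080 + 47302 = 149382;  258404 + 149382 = 407786

407786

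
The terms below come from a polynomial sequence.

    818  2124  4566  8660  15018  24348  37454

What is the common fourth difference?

96

D1: 1306, 2442, 4094, 6358, 9330, 13106
D2: 1136, 1652, 2264, 2972, 3776
D3: 516, 612, 708, 804
D4: 96, 96, 96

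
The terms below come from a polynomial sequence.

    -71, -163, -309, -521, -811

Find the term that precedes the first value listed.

First differences: -92  -146  -212  -290
Second differences: -54  -66  -78
Third differences: -12  -12
The third differences are constant at -12.
Work back: -54 + 12 = -42;  -92 + 42 = -50;  -71 + 50 = -21

-21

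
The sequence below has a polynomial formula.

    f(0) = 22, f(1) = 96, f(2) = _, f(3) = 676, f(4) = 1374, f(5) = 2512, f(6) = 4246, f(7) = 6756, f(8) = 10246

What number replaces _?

Using the last 6 terms:
Δ: 698, 1138, 1734, 2510, 3490
Δ²: 440, 596, 776, 980
Δ³: 156, 180, 204
Δ⁴: 24, 24
Constant fourth difference = 24.
Extend backward: 156 − 24 = 132;  440 − 132 = 308;  698 − 308 = 390;  676 − 390 = 286

286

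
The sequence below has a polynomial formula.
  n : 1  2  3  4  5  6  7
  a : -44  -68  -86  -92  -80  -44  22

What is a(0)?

Δ: -24, -18, -6, 12, 36, 66
Δ²: 6, 12, 18, 24, 30
Δ³: 6, 6, 6, 6
The third differences are constant at 6.
Work back: 6 − 6 = 0;  -24 + 0 = -24;  -44 + 24 = -20

-20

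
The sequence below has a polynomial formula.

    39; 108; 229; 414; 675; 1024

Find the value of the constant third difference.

D1: 69, 121, 185, 261, 349
D2: 52, 64, 76, 88
D3: 12, 12, 12

12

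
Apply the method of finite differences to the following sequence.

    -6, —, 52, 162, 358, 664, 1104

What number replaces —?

Using the last 5 terms:
D1: 110, 196, 306, 440
D2: 86, 110, 134
D3: 24, 24
Constant third difference = 24.
Extend backward: 86 − 24 = 62;  110 − 62 = 48;  52 − 48 = 4

4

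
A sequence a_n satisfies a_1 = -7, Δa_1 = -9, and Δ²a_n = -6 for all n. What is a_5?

Build the table forward from the leading diagonal:
D2: -6  -6  -6  -6  -6
D1: -9  -15  -21  -27  -33
a: -7  -16  -31  -52  -79

-79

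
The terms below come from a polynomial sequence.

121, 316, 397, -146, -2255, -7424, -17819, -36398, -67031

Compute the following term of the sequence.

-114620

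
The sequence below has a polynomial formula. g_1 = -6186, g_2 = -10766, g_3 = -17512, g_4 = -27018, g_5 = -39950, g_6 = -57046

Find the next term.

Δ: -4580, -6746, -9506, -12932, -17096
Δ²: -2166, -2760, -3426, -4164
Δ³: -594, -666, -738
Δ⁴: -72, -72
The fourth differences are constant (-72).
-738 − 72 = -810;  -4164 − 810 = -4974;  -17096 − 4974 = -22070;  -57046 − 22070 = -79116

-79116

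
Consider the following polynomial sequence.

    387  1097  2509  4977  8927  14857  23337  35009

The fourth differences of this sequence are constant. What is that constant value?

First differences: 710, 1412, 2468, 3950, 5930, 8480, 11672
Second differences: 702, 1056, 1482, 1980, 2550, 3192
Third differences: 354, 426, 498, 570, 642
Fourth differences: 72, 72, 72, 72

72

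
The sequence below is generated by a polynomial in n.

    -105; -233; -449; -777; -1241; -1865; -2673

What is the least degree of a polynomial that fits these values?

D1: -128, -216, -328, -464, -624, -808
D2: -88, -112, -136, -160, -184
D3: -24, -24, -24, -24
The third differences are constant, so the polynomial has degree 3.

3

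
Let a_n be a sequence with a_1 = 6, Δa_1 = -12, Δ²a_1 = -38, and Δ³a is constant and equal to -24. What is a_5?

-366

Build the table forward from the leading diagonal:
Third differences: -24  -24  -24  -24  -24
Second differences: -38  -62  -86  -110  -134
First differences: -12  -50  -112  -198  -308
a: 6  -6  -56  -168  -366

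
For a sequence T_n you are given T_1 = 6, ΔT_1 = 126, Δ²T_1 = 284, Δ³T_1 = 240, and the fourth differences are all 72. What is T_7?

10902

Build the table forward from the leading diagonal:
Δ⁴: 72, 72, 72, 72, 72, 72, 72
Δ³: 240, 312, 384, 456, 528, 600, 672
Δ²: 284, 524, 836, 1220, 1676, 2204, 2804
Δ: 126, 410, 934, 1770, 2990, 4666, 6870
T: 6, 132, 542, 1476, 3246, 6236, 10902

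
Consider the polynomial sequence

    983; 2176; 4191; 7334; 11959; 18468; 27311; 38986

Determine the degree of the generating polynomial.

4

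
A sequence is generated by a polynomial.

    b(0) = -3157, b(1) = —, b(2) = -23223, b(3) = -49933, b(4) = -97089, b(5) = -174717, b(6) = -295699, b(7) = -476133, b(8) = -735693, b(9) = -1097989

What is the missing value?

Using the last 8 terms:
Δ: -26710, -47156, -77628, -120982, -180434, -259560, -362296
Δ²: -20446, -30472, -43354, -59452, -79126, -102736
Δ³: -10026, -12882, -16098, -19674, -23610
Δ⁴: -2856, -3216, -3576, -3936
Δ⁵: -360, -360, -360
Constant fifth difference = -360.
Extend backward: -2856 + 360 = -2496;  -10026 + 2496 = -7530;  -20446 + 7530 = -12916;  -26710 + 12916 = -13794;  -23223 + 13794 = -9429

-9429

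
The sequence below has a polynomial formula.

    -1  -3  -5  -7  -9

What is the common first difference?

-2

Δ: -2, -2, -2, -2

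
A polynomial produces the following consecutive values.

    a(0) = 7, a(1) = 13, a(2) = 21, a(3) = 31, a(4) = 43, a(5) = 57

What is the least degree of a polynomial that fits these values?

2

6, 8, 10, 12, 14
2, 2, 2, 2
The second differences are constant, so the polynomial has degree 2.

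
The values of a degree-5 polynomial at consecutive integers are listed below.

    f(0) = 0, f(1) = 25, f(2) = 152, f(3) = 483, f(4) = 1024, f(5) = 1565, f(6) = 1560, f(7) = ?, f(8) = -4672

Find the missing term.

Using the first 7 terms:
First differences: 25, 127, 331, 541, 541, -5
Second differences: 102, 204, 210, 0, -546
Third differences: 102, 6, -210, -546
Fourth differences: -96, -216, -336
Fifth differences: -120, -120
Constant fifth difference = -120.
Extend forward: -336 − 120 = -456;  -546 − 456 = -1002;  -546 − 1002 = -1548;  -5 − 1548 = -1553;  1560 − 1553 = 7

7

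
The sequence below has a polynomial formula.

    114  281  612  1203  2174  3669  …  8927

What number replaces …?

Using the first 6 terms:
D1: 167, 331, 591, 971, 1495
D2: 164, 260, 380, 524
D3: 96, 120, 144
D4: 24, 24
Constant fourth difference = 24.
Extend forward: 144 + 24 = 168;  524 + 168 = 692;  1495 + 692 = 2187;  3669 + 2187 = 5856

5856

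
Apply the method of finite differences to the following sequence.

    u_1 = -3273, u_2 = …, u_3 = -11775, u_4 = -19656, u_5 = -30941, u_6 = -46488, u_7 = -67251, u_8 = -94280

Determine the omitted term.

-6536

Using the last 6 terms:
Δ: -7881, -11285, -15547, -20763, -27029
Δ²: -3404, -4262, -5216, -6266
Δ³: -858, -954, -1050
Δ⁴: -96, -96
Constant fourth difference = -96.
Extend backward: -858 + 96 = -762;  -3404 + 762 = -2642;  -7881 + 2642 = -5239;  -11775 + 5239 = -6536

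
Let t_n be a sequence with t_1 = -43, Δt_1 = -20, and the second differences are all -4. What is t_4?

-115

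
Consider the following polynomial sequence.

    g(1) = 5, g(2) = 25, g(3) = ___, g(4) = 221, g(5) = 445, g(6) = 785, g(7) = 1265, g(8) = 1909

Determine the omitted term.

89

Using the last 5 terms:
224, 340, 480, 644
116, 140, 164
24, 24
Constant third difference = 24.
Extend backward: 116 − 24 = 92;  224 − 92 = 132;  221 − 132 = 89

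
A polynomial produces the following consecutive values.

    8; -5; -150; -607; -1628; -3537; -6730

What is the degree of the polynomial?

First differences: -13, -145, -457, -1021, -1909, -3193
Second differences: -132, -312, -564, -888, -1284
Third differences: -180, -252, -324, -396
Fourth differences: -72, -72, -72
The fourth differences are constant, so the polynomial has degree 4.

4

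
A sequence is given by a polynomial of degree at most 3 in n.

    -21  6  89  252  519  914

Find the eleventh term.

27 , 83 , 163 , 267 , 395
56 , 80 , 104 , 128
24 , 24 , 24
Third differences constant at 24.
128 + 24 = 152;  395 + 152 = 547;  914 + 547 = 1461
152 + 24 = 176;  547 + 176 = 723;  1461 + 723 = 2184
176 + 24 = 200;  723 + 200 = 923;  2184 + 923 = 3107
200 + 24 = 224;  923 + 224 = 1147;  3107 + 1147 = 4254
224 + 24 = 248;  1147 + 248 = 1395;  4254 + 1395 = 5649

5649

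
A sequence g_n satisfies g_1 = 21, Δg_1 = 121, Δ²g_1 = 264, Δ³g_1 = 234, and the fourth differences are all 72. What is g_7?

10467

Build the table forward from the leading diagonal:
D4: 72  72  72  72  72  72  72
D3: 234  306  378  450  522  594  666
D2: 264  498  804  1182  1632  2154  2748
D1: 121  385  883  1687  2869  4501  6655
g: 21  142  527  1410  3097  5966  10467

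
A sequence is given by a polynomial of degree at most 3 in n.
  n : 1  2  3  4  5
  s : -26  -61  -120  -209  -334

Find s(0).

-9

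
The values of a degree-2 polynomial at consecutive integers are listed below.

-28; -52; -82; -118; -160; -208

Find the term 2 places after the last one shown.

First differences: -24, -30, -36, -42, -48
Second differences: -6, -6, -6, -6
Second differences constant at -6.
-48 − 6 = -54;  -208 − 54 = -262
-54 − 6 = -60;  -262 − 60 = -322

-322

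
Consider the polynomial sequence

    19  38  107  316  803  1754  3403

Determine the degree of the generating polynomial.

4

First differences: 19, 69, 209, 487, 951, 1649
Second differences: 50, 140, 278, 464, 698
Third differences: 90, 138, 186, 234
Fourth differences: 48, 48, 48
The fourth differences are constant, so the polynomial has degree 4.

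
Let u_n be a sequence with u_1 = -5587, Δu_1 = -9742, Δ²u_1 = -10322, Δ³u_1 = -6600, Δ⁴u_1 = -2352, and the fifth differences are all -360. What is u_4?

-72379

Build the table forward from the leading diagonal:
D5: -360, -360, -360, -360
D4: -2352, -2712, -3072, -3432
D3: -6600, -8952, -11664, -14736
D2: -10322, -16922, -25874, -37538
D1: -9742, -20064, -36986, -62860
u: -5587, -15329, -35393, -72379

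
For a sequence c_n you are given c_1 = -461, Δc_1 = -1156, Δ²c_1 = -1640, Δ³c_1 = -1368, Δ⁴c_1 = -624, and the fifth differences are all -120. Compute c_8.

-115233

Build the table forward from the leading diagonal:
Fifth differences: -120  -120  -120  -120  -120  -120  -120  -120
Fourth differences: -624  -744  -864  -984  -1104  -1224  -1344  -1464
Third differences: -1368  -1992  -2736  -3600  -4584  -5688  -6912  -8256
Second differences: -1640  -3008  -5000  -7736  -11336  -15920  -21608  -28520
First differences: -1156  -2796  -5804  -10804  -18540  -29876  -45796  -67404
c: -461  -1617  -4413  -10217  -21021  -39561  -69437  -115233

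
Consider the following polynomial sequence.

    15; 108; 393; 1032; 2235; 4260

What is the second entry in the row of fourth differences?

48

First differences: 93, 285, 639, 1203, 2025
Second differences: 192, 354, 564, 822
Third differences: 162, 210, 258
Fourth differences: 48, 48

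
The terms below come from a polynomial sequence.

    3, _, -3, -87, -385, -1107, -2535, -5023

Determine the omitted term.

Using the last 6 terms:
Δ: -84  -298  -722  -1428  -2488
Δ²: -214  -424  -706  -1060
Δ³: -210  -282  -354
Δ⁴: -72  -72
Constant fourth difference = -72.
Extend backward: -210 + 72 = -138;  -214 + 138 = -76;  -84 + 76 = -8;  -3 + 8 = 5

5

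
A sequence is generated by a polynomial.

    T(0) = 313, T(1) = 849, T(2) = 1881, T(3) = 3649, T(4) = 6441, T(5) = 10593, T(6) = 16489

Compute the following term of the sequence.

D1: 536, 1032, 1768, 2792, 4152, 5896
D2: 496, 736, 1024, 1360, 1744
D3: 240, 288, 336, 384
D4: 48, 48, 48
The fourth differences are constant (48).
384 + 48 = 432;  1744 + 432 = 2176;  5896 + 2176 = 8072;  16489 + 8072 = 24561

24561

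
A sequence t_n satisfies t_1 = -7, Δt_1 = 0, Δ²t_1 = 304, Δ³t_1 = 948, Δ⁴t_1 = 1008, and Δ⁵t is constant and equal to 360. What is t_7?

Build the table forward from the leading diagonal:
D5: 360  360  360  360  360  360  360
D4: 1008  1368  1728  2088  2448  2808  3168
D3: 948  1956  3324  5052  7140  9588  12396
D2: 304  1252  3208  6532  11584  18724  28312
D1: 0  304  1556  4764  11296  22880  41604
t: -7  -7  297  1853  6617  17913  40793

40793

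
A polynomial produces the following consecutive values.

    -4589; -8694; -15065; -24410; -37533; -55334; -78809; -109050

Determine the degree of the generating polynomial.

4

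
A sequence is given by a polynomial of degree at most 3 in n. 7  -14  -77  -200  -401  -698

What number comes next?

D1: -21 , -63 , -123 , -201 , -297
D2: -42 , -60 , -78 , -96
D3: -18 , -18 , -18
Third differences constant at -18.
-96 − 18 = -114;  -297 − 114 = -411;  -698 − 411 = -1109

-1109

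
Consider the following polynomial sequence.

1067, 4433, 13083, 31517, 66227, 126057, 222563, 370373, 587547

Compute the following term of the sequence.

895937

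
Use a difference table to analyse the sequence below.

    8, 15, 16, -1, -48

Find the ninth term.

-776

7, 1, -17, -47
-6, -18, -30
-12, -12
Third differences constant at -12.
-30 − 12 = -42;  -47 − 42 = -89;  -48 − 89 = -137
-42 − 12 = -54;  -89 − 54 = -143;  -137 − 143 = -280
-54 − 12 = -66;  -143 − 66 = -209;  -280 − 209 = -489
-66 − 12 = -78;  -209 − 78 = -287;  -489 − 287 = -776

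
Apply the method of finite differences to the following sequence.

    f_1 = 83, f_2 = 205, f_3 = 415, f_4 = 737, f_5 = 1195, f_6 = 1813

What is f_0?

122  210  322  458  618
88  112  136  160
24  24  24
The third differences are constant at 24.
Work back: 88 − 24 = 64;  122 − 64 = 58;  83 − 58 = 25

25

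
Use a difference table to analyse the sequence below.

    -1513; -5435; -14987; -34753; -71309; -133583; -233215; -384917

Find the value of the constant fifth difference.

-360

D1: -3922, -9552, -19766, -36556, -62274, -99632, -151702
D2: -5630, -10214, -16790, -25718, -37358, -52070
D3: -4584, -6576, -8928, -11640, -14712
D4: -1992, -2352, -2712, -3072
D5: -360, -360, -360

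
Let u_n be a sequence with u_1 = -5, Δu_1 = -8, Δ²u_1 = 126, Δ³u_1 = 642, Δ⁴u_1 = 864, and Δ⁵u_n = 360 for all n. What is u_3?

Build the table forward from the leading diagonal:
Fifth differences: 360  360  360
Fourth differences: 864  1224  1584
Third differences: 642  1506  2730
Second differences: 126  768  2274
First differences: -8  118  886
u: -5  -13  105

105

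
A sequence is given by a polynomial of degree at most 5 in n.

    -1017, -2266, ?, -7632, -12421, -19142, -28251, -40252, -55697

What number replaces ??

Using the last 6 terms:
D1: -4789, -6721, -9109, -12001, -15445
D2: -1932, -2388, -2892, -3444
D3: -456, -504, -552
D4: -48, -48
Constant fourth difference = -48.
Extend backward: -456 + 48 = -408;  -1932 + 408 = -1524;  -4789 + 1524 = -3265;  -7632 + 3265 = -4367

-4367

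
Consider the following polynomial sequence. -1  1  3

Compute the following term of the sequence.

5

First differences: 2, 2
First differences constant at 2.
3 + 2 = 5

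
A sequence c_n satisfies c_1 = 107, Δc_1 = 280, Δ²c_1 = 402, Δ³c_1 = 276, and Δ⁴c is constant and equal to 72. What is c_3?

Build the table forward from the leading diagonal:
Fourth differences: 72  72  72
Third differences: 276  348  420
Second differences: 402  678  1026
First differences: 280  682  1360
c: 107  387  1069

1069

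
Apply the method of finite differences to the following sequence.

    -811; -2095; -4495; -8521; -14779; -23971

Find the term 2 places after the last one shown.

-1284  -2400  -4026  -6258  -9192
-1116  -1626  -2232  -2934
-510  -606  -702
-96  -96
The fourth differences are constant (-96).
-702 − 96 = -798;  -2934 − 798 = -3732;  -9192 − 3732 = -12924;  -23971 − 12924 = -36895
-798 − 96 = -894;  -3732 − 894 = -4626;  -12924 − 4626 = -17550;  -36895 − 17550 = -54445

-54445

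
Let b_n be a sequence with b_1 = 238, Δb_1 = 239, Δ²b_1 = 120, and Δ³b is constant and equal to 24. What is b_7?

Build the table forward from the leading diagonal:
Δ³: 24  24  24  24  24  24  24
Δ²: 120  144  168  192  216  240  264
Δ: 239  359  503  671  863  1079  1319
b: 238  477  836  1339  2010  2873  3952

3952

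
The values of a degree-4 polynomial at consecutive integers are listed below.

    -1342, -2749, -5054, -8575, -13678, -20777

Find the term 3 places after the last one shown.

First differences: -1407 , -2305 , -3521 , -5103 , -7099
Second differences: -898 , -1216 , -1582 , -1996
Third differences: -318 , -366 , -414
Fourth differences: -48 , -48
Constant fourth difference = -48, so extend:
-414 − 48 = -462;  -1996 − 462 = -2458;  -7099 − 2458 = -9557;  -20777 − 9557 = -30334
-462 − 48 = -510;  -2458 − 510 = -2968;  -9557 − 2968 = -12525;  -30334 − 12525 = -42859
-510 − 48 = -558;  -2968 − 558 = -3526;  -12525 − 3526 = -16051;  -42859 − 16051 = -58910

-58910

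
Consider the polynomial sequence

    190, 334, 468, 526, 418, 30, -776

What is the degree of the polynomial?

First differences: 144, 134, 58, -108, -388, -806
Second differences: -10, -76, -166, -280, -418
Third differences: -66, -90, -114, -138
Fourth differences: -24, -24, -24
The fourth differences are constant, so the polynomial has degree 4.

4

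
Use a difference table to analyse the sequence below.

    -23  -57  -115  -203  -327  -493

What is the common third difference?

-6

D1: -34, -58, -88, -124, -166
D2: -24, -30, -36, -42
D3: -6, -6, -6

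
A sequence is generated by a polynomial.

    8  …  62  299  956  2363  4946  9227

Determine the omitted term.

11

Using the last 6 terms:
First differences: 237  657  1407  2583  4281
Second differences: 420  750  1176  1698
Third differences: 330  426  522
Fourth differences: 96  96
Constant fourth difference = 96.
Extend backward: 330 − 96 = 234;  420 − 234 = 186;  237 − 186 = 51;  62 − 51 = 11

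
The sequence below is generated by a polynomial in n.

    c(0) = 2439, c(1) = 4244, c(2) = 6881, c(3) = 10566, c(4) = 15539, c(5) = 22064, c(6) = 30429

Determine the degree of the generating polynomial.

4

First differences: 1805, 2637, 3685, 4973, 6525, 8365
Second differences: 832, 1048, 1288, 1552, 1840
Third differences: 216, 240, 264, 288
Fourth differences: 24, 24, 24
The fourth differences are constant, so the polynomial has degree 4.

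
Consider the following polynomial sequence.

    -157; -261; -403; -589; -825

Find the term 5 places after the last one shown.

-2965

D1: -104, -142, -186, -236
D2: -38, -44, -50
D3: -6, -6
The third differences are constant (-6).
-50 − 6 = -56;  -236 − 56 = -292;  -825 − 292 = -1117
-56 − 6 = -62;  -292 − 62 = -354;  -1117 − 354 = -1471
-62 − 6 = -68;  -354 − 68 = -422;  -1471 − 422 = -1893
-68 − 6 = -74;  -422 − 74 = -496;  -1893 − 496 = -2389
-74 − 6 = -80;  -496 − 80 = -576;  -2389 − 576 = -2965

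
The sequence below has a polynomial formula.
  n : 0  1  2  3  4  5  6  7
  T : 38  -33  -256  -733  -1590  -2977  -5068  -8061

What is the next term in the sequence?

-12178

First differences: -71 , -223 , -477 , -857 , -1387 , -2091 , -2993
Second differences: -152 , -254 , -380 , -530 , -704 , -902
Third differences: -102 , -126 , -150 , -174 , -198
Fourth differences: -24 , -24 , -24 , -24
The fourth differences are constant (-24).
-198 − 24 = -222;  -902 − 222 = -1124;  -2993 − 1124 = -4117;  -8061 − 4117 = -12178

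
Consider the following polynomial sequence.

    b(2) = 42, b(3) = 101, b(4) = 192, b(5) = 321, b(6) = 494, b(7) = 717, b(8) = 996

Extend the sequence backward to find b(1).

9

59, 91, 129, 173, 223, 279
32, 38, 44, 50, 56
6, 6, 6, 6
The third differences are constant at 6.
Work back: 32 − 6 = 26;  59 − 26 = 33;  42 − 33 = 9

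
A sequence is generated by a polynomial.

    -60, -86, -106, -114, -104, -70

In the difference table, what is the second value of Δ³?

6

D1: -26, -20, -8, 10, 34
D2: 6, 12, 18, 24
D3: 6, 6, 6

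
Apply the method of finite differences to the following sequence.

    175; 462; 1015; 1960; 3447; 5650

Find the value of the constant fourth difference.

24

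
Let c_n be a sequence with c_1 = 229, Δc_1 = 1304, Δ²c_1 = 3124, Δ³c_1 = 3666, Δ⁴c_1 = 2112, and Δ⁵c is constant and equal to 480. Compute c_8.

287271

Build the table forward from the leading diagonal:
Fifth differences: 480  480  480  480  480  480  480  480
Fourth differences: 2112  2592  3072  3552  4032  4512  4992  5472
Third differences: 3666  5778  8370  11442  14994  19026  23538  28530
Second differences: 3124  6790  12568  20938  32380  47374  66400  89938
First differences: 1304  4428  11218  23786  44724  77104  124478  190878
c: 229  1533  5961  17179  40965  85689  162793  287271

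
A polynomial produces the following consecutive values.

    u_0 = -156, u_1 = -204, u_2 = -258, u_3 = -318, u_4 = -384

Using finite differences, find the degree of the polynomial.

First differences: -48, -54, -60, -66
Second differences: -6, -6, -6
The second differences are constant, so the polynomial has degree 2.

2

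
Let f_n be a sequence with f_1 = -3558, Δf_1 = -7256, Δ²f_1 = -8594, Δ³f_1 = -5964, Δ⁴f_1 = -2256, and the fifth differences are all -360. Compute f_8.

Build the table forward from the leading diagonal:
Δ⁵: -360  -360  -360  -360  -360  -360  -360  -360
Δ⁴: -2256  -2616  -2976  -3336  -3696  -4056  -4416  -4776
Δ³: -5964  -8220  -10836  -13812  -17148  -20844  -24900  -29316
Δ²: -8594  -14558  -22778  -33614  -47426  -64574  -85418  -110318
Δ: -7256  -15850  -30408  -53186  -86800  -134226  -198800  -284218
f: -3558  -10814  -26664  -57072  -110258  -197058  -331284  -530084

-530084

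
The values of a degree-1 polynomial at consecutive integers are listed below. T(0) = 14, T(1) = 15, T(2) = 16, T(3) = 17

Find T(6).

Δ: 1, 1, 1
The first differences are constant (1).
17 + 1 = 18
18 + 1 = 19
19 + 1 = 20

20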